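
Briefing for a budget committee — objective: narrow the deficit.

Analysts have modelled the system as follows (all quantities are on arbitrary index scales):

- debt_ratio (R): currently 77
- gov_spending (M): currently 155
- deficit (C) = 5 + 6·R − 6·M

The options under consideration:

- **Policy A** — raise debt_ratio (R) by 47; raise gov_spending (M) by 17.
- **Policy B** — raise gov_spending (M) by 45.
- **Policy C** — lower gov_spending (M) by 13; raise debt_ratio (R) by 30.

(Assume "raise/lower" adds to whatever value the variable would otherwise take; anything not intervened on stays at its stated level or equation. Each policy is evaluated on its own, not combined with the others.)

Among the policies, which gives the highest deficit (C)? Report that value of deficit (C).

-205

Policy A (R + 47, M + 17):
  R = 77 + 47 = 124
  M = 155 + 17 = 172
  C = 5 + 6·124 − 6·172 = -283
Policy B (M + 45):
  R = 77
  M = 155 + 45 = 200
  C = 5 + 6·77 − 6·200 = -733
Policy C (M − 13, R + 30):
  R = 77 + 30 = 107
  M = 155 − 13 = 142
  C = 5 + 6·107 − 6·142 = -205
Comparing — Policy A: C=-283, Policy B: C=-733, Policy C: C=-205. Highest is -205 (Policy C).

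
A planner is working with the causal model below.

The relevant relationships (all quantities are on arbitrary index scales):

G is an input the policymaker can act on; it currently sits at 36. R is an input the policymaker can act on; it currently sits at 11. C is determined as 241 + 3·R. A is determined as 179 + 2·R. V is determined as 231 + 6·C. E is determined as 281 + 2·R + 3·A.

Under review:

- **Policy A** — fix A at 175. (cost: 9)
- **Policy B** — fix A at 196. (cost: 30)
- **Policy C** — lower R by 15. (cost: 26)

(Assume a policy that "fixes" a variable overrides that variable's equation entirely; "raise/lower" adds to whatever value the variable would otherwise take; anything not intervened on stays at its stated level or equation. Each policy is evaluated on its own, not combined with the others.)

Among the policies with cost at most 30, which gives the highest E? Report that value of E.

891

Policy A (A := 175):
  R = 11
  A = 175
  E = 281 + 2·11 + 3·175 = 828
Policy B (A := 196):
  R = 11
  A = 196
  E = 281 + 2·11 + 3·196 = 891
Policy C (R − 15):
  R = 11 − 15 = -4
  A = 179 + 2·(-4) = 171
  E = 281 + 2·(-4) + 3·171 = 786
Comparing — Policy A: E=828, Policy B: E=891, Policy C: E=786. Highest is 891 (Policy B).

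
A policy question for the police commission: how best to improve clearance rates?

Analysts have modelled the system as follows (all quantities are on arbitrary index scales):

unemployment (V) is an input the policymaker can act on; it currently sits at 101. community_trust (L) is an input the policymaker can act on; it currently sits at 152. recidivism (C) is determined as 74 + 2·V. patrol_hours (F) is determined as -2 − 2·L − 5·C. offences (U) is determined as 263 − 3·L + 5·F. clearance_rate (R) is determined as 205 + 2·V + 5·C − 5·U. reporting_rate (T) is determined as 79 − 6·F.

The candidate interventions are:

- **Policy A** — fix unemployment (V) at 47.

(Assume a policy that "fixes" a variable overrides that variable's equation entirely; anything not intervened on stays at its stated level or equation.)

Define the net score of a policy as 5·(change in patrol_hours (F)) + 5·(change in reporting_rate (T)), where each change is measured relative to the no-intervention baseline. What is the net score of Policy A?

Baseline:
  V = 101
  L = 152
  C = 74 + 2·101 = 276
  F = -2 − 2·152 − 5·276 = -1686
  T = 79 − 6·(-1686) = 10195
Policy A (V := 47):
  V = 47
  L = 152
  C = 74 + 2·47 = 168
  F = -2 − 2·152 − 5·168 = -1146
  T = 79 − 6·(-1146) = 6955
ΔF = -1146 − (-1686) = 540; ΔT = 6955 − 10195 = -3240
Score = 5·540 + 5·(-3240) = -13500

-13500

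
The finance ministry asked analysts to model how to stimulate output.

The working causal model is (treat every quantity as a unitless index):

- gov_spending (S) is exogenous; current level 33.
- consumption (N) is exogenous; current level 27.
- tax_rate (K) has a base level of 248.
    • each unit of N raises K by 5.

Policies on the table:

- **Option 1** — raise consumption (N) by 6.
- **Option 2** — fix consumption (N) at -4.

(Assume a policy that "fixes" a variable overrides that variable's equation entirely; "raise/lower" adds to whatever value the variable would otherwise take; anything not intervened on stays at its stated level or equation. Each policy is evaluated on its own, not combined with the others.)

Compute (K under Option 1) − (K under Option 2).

185

Option 1 (N + 6):
  N = 27 + 6 = 33
  K = 248 + 5·33 = 413
Option 2 (N := -4):
  N = -4
  K = 248 + 5·(-4) = 228
K: 413 − 228 = 185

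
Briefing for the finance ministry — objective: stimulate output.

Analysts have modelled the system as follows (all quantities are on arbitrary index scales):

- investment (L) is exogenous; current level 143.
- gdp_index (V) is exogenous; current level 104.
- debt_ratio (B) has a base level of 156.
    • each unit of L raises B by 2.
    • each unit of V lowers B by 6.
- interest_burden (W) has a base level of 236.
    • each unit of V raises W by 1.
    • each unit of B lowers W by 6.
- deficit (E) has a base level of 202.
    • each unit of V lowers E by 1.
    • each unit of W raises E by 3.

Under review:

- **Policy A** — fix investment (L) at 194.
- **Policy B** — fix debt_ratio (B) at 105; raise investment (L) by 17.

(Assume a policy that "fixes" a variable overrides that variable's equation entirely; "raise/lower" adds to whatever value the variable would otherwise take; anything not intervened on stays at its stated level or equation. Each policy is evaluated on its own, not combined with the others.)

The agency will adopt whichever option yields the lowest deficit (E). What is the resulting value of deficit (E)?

-772

Policy A (L := 194):
  L = 194
  V = 104
  B = 156 + 2·194 − 6·104 = -80
  W = 236 + 104 − 6·(-80) = 820
  E = 202 − 104 + 3·820 = 2558
Policy B (B := 105, L + 17):
  L = 143 + 17 = 160
  V = 104
  B = 105
  W = 236 + 104 − 6·105 = -290
  E = 202 − 104 + 3·(-290) = -772
Comparing — Policy A: E=2558, Policy B: E=-772. Lowest is -772 (Policy B).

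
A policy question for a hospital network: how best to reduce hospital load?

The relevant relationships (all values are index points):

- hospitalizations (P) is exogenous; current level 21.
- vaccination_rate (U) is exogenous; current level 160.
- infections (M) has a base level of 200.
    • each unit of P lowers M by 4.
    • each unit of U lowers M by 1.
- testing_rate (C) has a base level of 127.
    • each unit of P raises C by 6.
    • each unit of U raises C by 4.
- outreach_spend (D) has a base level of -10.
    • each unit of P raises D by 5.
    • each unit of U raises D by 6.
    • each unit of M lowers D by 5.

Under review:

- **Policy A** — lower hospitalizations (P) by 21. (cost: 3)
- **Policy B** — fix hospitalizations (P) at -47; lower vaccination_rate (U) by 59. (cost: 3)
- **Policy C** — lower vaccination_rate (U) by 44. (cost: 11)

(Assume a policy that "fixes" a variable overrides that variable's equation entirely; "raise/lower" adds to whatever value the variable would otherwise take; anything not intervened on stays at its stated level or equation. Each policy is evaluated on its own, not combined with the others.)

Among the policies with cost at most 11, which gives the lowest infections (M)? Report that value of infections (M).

0

Policy A (P − 21):
  P = 21 − 21 = 0
  U = 160
  M = 200 − 4·0 − 160 = 40
Policy B (P := -47, U − 59):
  P = -47
  U = 160 − 59 = 101
  M = 200 − 4·(-47) − 101 = 287
Policy C (U − 44):
  P = 21
  U = 160 − 44 = 116
  M = 200 − 4·21 − 116 = 0
Comparing — Policy A: M=40, Policy B: M=287, Policy C: M=0. Lowest is 0 (Policy C).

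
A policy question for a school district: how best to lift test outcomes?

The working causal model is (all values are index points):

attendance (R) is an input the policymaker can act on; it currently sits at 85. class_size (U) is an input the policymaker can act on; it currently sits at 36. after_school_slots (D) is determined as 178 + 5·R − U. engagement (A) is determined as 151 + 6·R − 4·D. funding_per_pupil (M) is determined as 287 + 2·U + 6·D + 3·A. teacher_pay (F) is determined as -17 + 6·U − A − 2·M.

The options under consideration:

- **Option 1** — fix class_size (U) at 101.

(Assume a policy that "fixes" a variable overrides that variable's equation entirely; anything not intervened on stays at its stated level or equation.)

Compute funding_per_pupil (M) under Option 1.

Option 1 (U := 101):
  R = 85
  U = 101
  D = 178 + 5·85 − 101 = 502
  A = 151 + 6·85 − 4·502 = -1347
  M = 287 + 2·101 + 6·502 + 3·(-1347) = -540

-540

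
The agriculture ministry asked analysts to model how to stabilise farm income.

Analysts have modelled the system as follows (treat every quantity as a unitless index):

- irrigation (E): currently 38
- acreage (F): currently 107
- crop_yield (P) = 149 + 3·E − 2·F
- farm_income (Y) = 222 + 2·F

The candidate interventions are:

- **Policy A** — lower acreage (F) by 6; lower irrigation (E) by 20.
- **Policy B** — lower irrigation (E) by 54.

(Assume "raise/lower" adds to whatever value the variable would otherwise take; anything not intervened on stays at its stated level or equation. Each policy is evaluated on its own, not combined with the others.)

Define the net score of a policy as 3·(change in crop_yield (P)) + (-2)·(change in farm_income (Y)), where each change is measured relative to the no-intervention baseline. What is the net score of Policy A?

-120

Baseline:
  E = 38
  F = 107
  P = 149 + 3·38 − 2·107 = 49
  Y = 222 + 2·107 = 436
Policy A (F − 6, E − 20):
  E = 38 − 20 = 18
  F = 107 − 6 = 101
  P = 149 + 3·18 − 2·101 = 1
  Y = 222 + 2·101 = 424
ΔP = 1 − 49 = -48; ΔY = 424 − 436 = -12
Score = 3·(-48) + (-2)·(-12) = -120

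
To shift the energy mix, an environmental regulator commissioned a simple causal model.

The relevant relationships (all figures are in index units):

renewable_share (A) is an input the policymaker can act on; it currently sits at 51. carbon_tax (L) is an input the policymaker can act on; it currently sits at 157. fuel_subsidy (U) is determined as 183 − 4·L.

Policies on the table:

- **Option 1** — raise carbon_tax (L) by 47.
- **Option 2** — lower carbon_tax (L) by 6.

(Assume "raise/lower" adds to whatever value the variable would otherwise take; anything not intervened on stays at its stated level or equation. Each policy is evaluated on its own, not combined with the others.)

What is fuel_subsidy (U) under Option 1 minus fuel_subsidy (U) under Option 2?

-212

Option 1 (L + 47):
  L = 157 + 47 = 204
  U = 183 − 4·204 = -633
Option 2 (L − 6):
  L = 157 − 6 = 151
  U = 183 − 4·151 = -421
U: -633 − (-421) = -212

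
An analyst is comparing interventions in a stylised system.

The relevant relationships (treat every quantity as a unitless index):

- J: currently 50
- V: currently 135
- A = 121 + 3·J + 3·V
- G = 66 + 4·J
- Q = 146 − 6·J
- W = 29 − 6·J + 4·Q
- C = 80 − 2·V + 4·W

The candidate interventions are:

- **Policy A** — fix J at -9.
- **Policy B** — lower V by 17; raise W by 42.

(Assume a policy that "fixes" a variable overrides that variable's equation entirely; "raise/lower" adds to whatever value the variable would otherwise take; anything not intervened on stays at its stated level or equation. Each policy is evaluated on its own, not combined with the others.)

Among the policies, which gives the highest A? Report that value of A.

625

Policy A (J := -9):
  J = -9
  V = 135
  A = 121 + 3·(-9) + 3·135 = 499
Policy B (V − 17, W + 42):
  J = 50
  V = 135 − 17 = 118
  A = 121 + 3·50 + 3·118 = 625
Comparing — Policy A: A=499, Policy B: A=625. Highest is 625 (Policy B).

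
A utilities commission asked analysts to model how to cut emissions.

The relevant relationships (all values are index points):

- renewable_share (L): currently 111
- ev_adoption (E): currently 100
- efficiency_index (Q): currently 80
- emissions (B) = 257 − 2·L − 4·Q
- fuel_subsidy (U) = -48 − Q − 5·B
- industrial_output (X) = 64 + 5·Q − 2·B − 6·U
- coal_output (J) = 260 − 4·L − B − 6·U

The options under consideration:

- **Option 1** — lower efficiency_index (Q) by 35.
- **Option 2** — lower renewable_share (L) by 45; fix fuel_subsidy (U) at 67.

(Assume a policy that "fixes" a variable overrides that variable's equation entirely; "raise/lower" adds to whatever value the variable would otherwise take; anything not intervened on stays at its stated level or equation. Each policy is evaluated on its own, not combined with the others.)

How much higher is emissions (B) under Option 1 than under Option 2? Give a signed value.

50

Option 1 (Q − 35):
  L = 111
  Q = 80 − 35 = 45
  B = 257 − 2·111 − 4·45 = -145
Option 2 (L − 45, U := 67):
  L = 111 − 45 = 66
  Q = 80
  B = 257 − 2·66 − 4·80 = -195
B: -145 − (-195) = 50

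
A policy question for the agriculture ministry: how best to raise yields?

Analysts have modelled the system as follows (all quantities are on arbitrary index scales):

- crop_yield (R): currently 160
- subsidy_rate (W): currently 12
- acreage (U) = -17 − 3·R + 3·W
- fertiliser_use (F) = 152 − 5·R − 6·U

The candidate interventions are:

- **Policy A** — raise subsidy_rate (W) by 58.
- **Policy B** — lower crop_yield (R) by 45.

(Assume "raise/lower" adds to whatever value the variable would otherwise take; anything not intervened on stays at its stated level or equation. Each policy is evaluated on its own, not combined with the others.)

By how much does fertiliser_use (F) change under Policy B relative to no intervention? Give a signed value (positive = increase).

Baseline:
  R = 160
  W = 12
  U = -17 − 3·160 + 3·12 = -461
  F = 152 − 5·160 − 6·(-461) = 2118
Policy B (R − 45):
  R = 160 − 45 = 115
  W = 12
  U = -17 − 3·115 + 3·12 = -326
  F = 152 − 5·115 − 6·(-326) = 1533
Change in F: 1533 − 2118 = -585

-585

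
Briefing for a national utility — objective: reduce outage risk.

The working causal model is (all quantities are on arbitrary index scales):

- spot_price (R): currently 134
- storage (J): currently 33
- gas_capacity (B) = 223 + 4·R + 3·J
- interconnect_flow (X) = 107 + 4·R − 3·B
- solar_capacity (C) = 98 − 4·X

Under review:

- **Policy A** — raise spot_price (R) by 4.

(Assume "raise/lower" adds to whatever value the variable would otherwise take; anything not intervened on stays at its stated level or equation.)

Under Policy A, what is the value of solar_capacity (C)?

Policy A (R + 4):
  R = 134 + 4 = 138
  J = 33
  B = 223 + 4·138 + 3·33 = 874
  X = 107 + 4·138 − 3·874 = -1963
  C = 98 − 4·(-1963) = 7950

7950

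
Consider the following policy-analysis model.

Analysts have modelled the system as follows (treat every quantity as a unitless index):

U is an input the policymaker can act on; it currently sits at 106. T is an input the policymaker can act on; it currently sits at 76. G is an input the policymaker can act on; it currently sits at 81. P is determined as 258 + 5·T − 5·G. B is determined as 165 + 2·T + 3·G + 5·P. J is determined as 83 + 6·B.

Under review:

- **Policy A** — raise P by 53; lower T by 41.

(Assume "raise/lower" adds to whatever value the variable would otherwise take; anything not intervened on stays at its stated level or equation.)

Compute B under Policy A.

883

Policy A (P + 53, T − 41):
  T = 76 − 41 = 35
  G = 81
  P = 258 + 5·35 − 5·81 (+53 from intervention) = 81
  B = 165 + 2·35 + 3·81 + 5·81 = 883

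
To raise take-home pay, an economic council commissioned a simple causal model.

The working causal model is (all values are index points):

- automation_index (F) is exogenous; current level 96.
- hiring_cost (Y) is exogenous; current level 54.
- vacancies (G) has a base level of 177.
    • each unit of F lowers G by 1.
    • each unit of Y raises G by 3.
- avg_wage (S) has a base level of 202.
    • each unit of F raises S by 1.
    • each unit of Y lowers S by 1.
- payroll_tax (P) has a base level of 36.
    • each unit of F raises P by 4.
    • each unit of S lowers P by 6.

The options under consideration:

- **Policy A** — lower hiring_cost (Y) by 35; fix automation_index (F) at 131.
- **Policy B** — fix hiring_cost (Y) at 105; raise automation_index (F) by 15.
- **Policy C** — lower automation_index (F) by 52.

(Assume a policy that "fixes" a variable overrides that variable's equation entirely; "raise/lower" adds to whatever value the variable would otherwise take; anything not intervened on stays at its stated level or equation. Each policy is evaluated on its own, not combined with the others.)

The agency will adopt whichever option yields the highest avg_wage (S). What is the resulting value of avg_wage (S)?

314

Policy A (Y − 35, F := 131):
  F = 131
  Y = 54 − 35 = 19
  S = 202 + 131 − 19 = 314
Policy B (Y := 105, F + 15):
  F = 96 + 15 = 111
  Y = 105
  S = 202 + 111 − 105 = 208
Policy C (F − 52):
  F = 96 − 52 = 44
  Y = 54
  S = 202 + 44 − 54 = 192
Comparing — Policy A: S=314, Policy B: S=208, Policy C: S=192. Highest is 314 (Policy A).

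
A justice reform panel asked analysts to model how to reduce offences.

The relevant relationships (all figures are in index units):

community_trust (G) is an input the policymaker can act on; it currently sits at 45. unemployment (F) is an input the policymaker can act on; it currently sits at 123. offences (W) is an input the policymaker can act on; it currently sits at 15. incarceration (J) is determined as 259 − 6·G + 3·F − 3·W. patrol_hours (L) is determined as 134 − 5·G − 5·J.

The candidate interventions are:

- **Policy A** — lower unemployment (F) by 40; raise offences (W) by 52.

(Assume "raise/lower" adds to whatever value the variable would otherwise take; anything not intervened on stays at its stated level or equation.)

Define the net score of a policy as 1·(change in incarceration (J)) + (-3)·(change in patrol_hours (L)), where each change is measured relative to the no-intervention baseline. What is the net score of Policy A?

Baseline:
  G = 45
  F = 123
  W = 15
  J = 259 − 6·45 + 3·123 − 3·15 = 313
  L = 134 − 5·45 − 5·313 = -1656
Policy A (F − 40, W + 52):
  G = 45
  F = 123 − 40 = 83
  W = 15 + 52 = 67
  J = 259 − 6·45 + 3·83 − 3·67 = 37
  L = 134 − 5·45 − 5·37 = -276
ΔJ = 37 − 313 = -276; ΔL = -276 − (-1656) = 1380
Score = 1·(-276) + (-3)·1380 = -4416

-4416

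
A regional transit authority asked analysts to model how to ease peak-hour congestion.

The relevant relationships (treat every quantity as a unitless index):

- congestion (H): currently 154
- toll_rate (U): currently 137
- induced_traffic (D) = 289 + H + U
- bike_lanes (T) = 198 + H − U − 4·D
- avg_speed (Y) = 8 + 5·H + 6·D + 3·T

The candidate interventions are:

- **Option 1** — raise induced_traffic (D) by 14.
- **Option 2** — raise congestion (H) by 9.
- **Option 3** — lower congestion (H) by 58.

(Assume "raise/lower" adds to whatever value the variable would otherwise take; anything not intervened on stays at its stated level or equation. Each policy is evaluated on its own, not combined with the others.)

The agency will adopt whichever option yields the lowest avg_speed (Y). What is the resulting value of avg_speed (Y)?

-2173

Option 1 (D + 14):
  H = 154
  U = 137
  D = 289 + 154 + 137 (+14 from intervention) = 594
  T = 198 + 154 − 137 − 4·594 = -2161
  Y = 8 + 5·154 + 6·594 + 3·(-2161) = -2141
Option 2 (H + 9):
  H = 154 + 9 = 163
  U = 137
  D = 289 + 163 + 137 = 589
  T = 198 + 163 − 137 − 4·589 = -2132
  Y = 8 + 5·163 + 6·589 + 3·(-2132) = -2039
Option 3 (H − 58):
  H = 154 − 58 = 96
  U = 137
  D = 289 + 96 + 137 = 522
  T = 198 + 96 − 137 − 4·522 = -1931
  Y = 8 + 5·96 + 6·522 + 3·(-1931) = -2173
Comparing — Option 1: Y=-2141, Option 2: Y=-2039, Option 3: Y=-2173. Lowest is -2173 (Option 3).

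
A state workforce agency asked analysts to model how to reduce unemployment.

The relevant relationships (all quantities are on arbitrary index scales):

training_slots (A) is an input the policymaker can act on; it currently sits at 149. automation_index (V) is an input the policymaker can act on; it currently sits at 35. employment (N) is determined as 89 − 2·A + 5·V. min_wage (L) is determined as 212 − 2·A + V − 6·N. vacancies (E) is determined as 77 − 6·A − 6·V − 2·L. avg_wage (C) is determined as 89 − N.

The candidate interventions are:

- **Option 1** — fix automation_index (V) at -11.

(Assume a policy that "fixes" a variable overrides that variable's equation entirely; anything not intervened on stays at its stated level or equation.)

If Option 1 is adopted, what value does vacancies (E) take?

-3725

Option 1 (V := -11):
  A = 149
  V = -11
  N = 89 − 2·149 + 5·(-11) = -264
  L = 212 − 2·149 + (-11) − 6·(-264) = 1487
  E = 77 − 6·149 − 6·(-11) − 2·1487 = -3725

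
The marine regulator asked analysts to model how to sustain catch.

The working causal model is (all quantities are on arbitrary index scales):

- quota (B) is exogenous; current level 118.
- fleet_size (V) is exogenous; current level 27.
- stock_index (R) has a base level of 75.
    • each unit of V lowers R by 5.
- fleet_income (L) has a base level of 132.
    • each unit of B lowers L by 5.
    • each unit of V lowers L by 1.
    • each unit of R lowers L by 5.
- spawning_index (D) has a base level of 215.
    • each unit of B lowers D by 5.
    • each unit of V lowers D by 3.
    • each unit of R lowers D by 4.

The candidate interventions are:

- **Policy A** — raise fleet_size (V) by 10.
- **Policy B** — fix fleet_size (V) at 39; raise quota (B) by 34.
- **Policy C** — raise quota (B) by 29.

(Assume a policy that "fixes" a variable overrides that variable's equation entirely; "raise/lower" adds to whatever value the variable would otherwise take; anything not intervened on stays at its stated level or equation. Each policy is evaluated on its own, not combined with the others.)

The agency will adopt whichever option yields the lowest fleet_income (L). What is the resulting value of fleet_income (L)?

Policy A (V + 10):
  B = 118
  V = 27 + 10 = 37
  R = 75 − 5·37 = -110
  L = 132 − 5·118 − 37 − 5·(-110) = 55
Policy B (V := 39, B + 34):
  B = 118 + 34 = 152
  V = 39
  R = 75 − 5·39 = -120
  L = 132 − 5·152 − 39 − 5·(-120) = -67
Policy C (B + 29):
  B = 118 + 29 = 147
  V = 27
  R = 75 − 5·27 = -60
  L = 132 − 5·147 − 27 − 5·(-60) = -330
Comparing — Policy A: L=55, Policy B: L=-67, Policy C: L=-330. Lowest is -330 (Policy C).

-330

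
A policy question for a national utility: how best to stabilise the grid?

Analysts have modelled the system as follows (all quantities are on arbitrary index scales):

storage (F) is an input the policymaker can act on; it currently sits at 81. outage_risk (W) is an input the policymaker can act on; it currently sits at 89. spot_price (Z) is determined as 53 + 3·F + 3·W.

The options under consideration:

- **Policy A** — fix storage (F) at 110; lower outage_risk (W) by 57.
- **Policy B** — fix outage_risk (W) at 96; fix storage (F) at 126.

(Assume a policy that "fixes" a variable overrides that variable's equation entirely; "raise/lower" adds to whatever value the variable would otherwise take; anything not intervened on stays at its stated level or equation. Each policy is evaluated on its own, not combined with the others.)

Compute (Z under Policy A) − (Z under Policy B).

-240

Policy A (F := 110, W − 57):
  F = 110
  W = 89 − 57 = 32
  Z = 53 + 3·110 + 3·32 = 479
Policy B (W := 96, F := 126):
  F = 126
  W = 96
  Z = 53 + 3·126 + 3·96 = 719
Z: 479 − 719 = -240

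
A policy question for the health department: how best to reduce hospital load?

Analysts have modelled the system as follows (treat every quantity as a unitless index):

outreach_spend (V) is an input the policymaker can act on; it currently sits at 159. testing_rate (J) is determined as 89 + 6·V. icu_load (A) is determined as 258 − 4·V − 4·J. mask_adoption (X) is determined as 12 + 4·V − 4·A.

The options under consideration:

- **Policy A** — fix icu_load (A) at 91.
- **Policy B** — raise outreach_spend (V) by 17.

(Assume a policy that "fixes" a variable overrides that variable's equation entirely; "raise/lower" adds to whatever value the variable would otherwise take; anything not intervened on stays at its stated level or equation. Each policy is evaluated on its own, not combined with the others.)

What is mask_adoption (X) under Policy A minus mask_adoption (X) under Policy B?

-20536

Policy A (A := 91):
  V = 159
  J = 89 + 6·159 = 1043
  A = 91
  X = 12 + 4·159 − 4·91 = 284
Policy B (V + 17):
  V = 159 + 17 = 176
  J = 89 + 6·176 = 1145
  A = 258 − 4·176 − 4·1145 = -5026
  X = 12 + 4·176 − 4·(-5026) = 20820
X: 284 − 20820 = -20536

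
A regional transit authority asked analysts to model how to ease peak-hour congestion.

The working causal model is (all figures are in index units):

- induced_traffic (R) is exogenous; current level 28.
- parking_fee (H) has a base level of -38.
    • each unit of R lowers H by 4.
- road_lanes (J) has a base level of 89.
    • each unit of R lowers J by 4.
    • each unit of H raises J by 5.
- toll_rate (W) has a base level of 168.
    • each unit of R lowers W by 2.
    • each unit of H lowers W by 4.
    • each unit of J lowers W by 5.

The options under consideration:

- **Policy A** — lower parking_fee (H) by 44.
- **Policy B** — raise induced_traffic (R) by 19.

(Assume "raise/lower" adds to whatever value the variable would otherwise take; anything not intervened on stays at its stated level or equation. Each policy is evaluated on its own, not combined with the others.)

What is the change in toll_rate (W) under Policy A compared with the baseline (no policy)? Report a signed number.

1276

Baseline:
  R = 28
  H = -38 − 4·28 = -150
  J = 89 − 4·28 + 5·(-150) = -773
  W = 168 − 2·28 − 4·(-150) − 5·(-773) = 4577
Policy A (H − 44):
  R = 28
  H = -38 − 4·28 (−44 from intervention) = -194
  J = 89 − 4·28 + 5·(-194) = -993
  W = 168 − 2·28 − 4·(-194) − 5·(-993) = 5853
Change in W: 5853 − 4577 = 1276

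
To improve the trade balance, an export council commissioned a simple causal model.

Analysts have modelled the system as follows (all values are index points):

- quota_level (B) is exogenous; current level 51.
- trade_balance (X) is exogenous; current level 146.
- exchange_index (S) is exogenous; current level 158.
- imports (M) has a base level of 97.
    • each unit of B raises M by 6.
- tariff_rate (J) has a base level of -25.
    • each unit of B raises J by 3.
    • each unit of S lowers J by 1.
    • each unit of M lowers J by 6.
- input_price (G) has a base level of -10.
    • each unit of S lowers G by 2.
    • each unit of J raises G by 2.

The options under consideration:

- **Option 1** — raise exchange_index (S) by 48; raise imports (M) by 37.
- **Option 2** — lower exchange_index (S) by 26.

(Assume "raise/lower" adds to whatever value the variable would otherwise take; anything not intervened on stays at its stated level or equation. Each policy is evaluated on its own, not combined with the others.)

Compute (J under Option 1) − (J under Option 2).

Option 1 (S + 48, M + 37):
  B = 51
  S = 158 + 48 = 206
  M = 97 + 6·51 (+37 from intervention) = 440
  J = -25 + 3·51 − 206 − 6·440 = -2718
Option 2 (S − 26):
  B = 51
  S = 158 − 26 = 132
  M = 97 + 6·51 = 403
  J = -25 + 3·51 − 132 − 6·403 = -2422
J: -2718 − (-2422) = -296

-296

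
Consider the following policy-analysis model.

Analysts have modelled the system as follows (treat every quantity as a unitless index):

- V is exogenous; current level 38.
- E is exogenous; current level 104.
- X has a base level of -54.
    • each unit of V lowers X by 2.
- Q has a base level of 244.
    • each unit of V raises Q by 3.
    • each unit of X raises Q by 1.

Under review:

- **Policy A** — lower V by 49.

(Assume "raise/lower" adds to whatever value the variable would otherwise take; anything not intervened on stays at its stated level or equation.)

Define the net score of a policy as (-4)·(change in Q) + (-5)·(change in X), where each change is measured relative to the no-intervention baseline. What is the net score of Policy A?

-294

Baseline:
  V = 38
  X = -54 − 2·38 = -130
  Q = 244 + 3·38 + (-130) = 228
Policy A (V − 49):
  V = 38 − 49 = -11
  X = -54 − 2·(-11) = -32
  Q = 244 + 3·(-11) + (-32) = 179
ΔQ = 179 − 228 = -49; ΔX = -32 − (-130) = 98
Score = (-4)·(-49) + (-5)·98 = -294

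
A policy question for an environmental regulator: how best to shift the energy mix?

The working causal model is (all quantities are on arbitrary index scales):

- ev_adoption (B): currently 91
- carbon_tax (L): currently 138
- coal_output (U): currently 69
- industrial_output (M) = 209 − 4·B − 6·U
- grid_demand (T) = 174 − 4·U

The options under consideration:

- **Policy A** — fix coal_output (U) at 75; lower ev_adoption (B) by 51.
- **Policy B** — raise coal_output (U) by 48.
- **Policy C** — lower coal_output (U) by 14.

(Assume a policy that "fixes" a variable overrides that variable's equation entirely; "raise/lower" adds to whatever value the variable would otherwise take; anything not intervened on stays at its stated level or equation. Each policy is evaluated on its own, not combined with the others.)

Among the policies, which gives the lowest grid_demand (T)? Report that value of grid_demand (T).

-294

Policy A (U := 75, B − 51):
  U = 75
  T = 174 − 4·75 = -126
Policy B (U + 48):
  U = 69 + 48 = 117
  T = 174 − 4·117 = -294
Policy C (U − 14):
  U = 69 − 14 = 55
  T = 174 − 4·55 = -46
Comparing — Policy A: T=-126, Policy B: T=-294, Policy C: T=-46. Lowest is -294 (Policy B).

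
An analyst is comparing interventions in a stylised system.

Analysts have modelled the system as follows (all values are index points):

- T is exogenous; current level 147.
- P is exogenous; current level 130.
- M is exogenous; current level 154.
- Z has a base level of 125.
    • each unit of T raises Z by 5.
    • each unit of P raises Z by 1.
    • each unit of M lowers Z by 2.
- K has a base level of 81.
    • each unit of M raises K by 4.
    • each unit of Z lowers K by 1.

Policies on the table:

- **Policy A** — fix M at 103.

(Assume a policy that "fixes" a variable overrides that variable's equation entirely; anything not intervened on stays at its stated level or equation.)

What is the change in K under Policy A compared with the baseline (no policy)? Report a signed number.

-306

Baseline:
  T = 147
  P = 130
  M = 154
  Z = 125 + 5·147 + 130 − 2·154 = 682
  K = 81 + 4·154 − 682 = 15
Policy A (M := 103):
  T = 147
  P = 130
  M = 103
  Z = 125 + 5·147 + 130 − 2·103 = 784
  K = 81 + 4·103 − 784 = -291
Change in K: -291 − 15 = -306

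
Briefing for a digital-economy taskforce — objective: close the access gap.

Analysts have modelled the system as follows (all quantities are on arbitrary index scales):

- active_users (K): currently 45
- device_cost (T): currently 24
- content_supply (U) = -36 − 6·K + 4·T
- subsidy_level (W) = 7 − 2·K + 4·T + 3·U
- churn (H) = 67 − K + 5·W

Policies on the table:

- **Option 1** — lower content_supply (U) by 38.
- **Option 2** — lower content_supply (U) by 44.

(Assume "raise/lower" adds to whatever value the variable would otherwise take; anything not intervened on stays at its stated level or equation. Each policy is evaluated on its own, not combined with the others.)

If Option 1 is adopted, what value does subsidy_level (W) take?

-731

Option 1 (U − 38):
  K = 45
  T = 24
  U = -36 − 6·45 + 4·24 (−38 from intervention) = -248
  W = 7 − 2·45 + 4·24 + 3·(-248) = -731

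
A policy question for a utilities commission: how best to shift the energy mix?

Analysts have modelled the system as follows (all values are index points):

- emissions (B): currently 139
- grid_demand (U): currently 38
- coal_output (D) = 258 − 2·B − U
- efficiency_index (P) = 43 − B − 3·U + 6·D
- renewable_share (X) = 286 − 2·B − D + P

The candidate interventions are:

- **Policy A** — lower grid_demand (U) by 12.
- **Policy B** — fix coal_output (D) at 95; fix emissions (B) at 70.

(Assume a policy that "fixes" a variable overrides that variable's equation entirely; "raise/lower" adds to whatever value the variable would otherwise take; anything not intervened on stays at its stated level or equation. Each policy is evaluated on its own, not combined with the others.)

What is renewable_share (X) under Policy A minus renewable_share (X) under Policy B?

-876

Policy A (U − 12):
  B = 139
  U = 38 − 12 = 26
  D = 258 − 2·139 − 26 = -46
  P = 43 − 139 − 3·26 + 6·(-46) = -450
  X = 286 − 2·139 − (-46) + (-450) = -396
Policy B (D := 95, B := 70):
  B = 70
  U = 38
  D = 95
  P = 43 − 70 − 3·38 + 6·95 = 429
  X = 286 − 2·70 − 95 + 429 = 480
X: -396 − 480 = -876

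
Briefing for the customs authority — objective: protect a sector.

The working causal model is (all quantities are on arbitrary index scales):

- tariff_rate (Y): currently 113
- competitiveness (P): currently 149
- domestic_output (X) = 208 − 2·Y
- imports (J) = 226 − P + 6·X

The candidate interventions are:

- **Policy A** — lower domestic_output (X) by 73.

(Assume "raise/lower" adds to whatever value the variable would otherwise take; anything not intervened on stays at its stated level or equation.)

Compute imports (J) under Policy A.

-469

Policy A (X − 73):
  Y = 113
  P = 149
  X = 208 − 2·113 (−73 from intervention) = -91
  J = 226 − 149 + 6·(-91) = -469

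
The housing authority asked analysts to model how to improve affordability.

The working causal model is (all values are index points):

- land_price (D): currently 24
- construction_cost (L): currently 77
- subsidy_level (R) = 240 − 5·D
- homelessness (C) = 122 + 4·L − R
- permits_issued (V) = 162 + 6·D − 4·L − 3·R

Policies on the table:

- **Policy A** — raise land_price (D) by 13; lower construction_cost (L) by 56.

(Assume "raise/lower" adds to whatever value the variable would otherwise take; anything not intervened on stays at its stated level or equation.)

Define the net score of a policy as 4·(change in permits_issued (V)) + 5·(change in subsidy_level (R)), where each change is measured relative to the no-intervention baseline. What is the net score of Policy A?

1663

Baseline:
  D = 24
  L = 77
  R = 240 − 5·24 = 120
  V = 162 + 6·24 − 4·77 − 3·120 = -362
Policy A (D + 13, L − 56):
  D = 24 + 13 = 37
  L = 77 − 56 = 21
  R = 240 − 5·37 = 55
  V = 162 + 6·37 − 4·21 − 3·55 = 135
ΔV = 135 − (-362) = 497; ΔR = 55 − 120 = -65
Score = 4·497 + 5·(-65) = 1663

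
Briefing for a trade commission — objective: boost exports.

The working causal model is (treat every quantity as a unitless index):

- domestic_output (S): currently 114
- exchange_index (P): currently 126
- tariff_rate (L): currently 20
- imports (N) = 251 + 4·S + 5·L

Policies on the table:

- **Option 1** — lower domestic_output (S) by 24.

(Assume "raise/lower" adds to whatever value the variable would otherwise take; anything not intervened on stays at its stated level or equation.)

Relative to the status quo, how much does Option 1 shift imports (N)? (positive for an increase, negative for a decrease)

Baseline:
  S = 114
  L = 20
  N = 251 + 4·114 + 5·20 = 807
Option 1 (S − 24):
  S = 114 − 24 = 90
  L = 20
  N = 251 + 4·90 + 5·20 = 711
Change in N: 711 − 807 = -96

-96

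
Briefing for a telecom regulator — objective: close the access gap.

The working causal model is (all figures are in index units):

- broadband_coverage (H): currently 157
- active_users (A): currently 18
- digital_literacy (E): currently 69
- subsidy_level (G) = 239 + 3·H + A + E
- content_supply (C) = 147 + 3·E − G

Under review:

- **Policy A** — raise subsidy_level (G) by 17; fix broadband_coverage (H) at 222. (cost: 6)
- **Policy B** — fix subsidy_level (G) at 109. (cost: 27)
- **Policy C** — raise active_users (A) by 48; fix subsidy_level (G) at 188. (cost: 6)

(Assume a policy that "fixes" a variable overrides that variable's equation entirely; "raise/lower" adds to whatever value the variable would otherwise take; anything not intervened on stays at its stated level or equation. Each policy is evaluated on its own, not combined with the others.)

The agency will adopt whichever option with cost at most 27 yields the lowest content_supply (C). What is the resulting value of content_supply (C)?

-655

Policy A (G + 17, H := 222):
  H = 222
  A = 18
  E = 69
  G = 239 + 3·222 + 18 + 69 (+17 from intervention) = 1009
  C = 147 + 3·69 − 1009 = -655
Policy B (G := 109):
  H = 157
  A = 18
  E = 69
  G = 109
  C = 147 + 3·69 − 109 = 245
Policy C (A + 48, G := 188):
  H = 157
  A = 18 + 48 = 66
  E = 69
  G = 188
  C = 147 + 3·69 − 188 = 166
Comparing — Policy A: C=-655, Policy B: C=245, Policy C: C=166. Lowest is -655 (Policy A).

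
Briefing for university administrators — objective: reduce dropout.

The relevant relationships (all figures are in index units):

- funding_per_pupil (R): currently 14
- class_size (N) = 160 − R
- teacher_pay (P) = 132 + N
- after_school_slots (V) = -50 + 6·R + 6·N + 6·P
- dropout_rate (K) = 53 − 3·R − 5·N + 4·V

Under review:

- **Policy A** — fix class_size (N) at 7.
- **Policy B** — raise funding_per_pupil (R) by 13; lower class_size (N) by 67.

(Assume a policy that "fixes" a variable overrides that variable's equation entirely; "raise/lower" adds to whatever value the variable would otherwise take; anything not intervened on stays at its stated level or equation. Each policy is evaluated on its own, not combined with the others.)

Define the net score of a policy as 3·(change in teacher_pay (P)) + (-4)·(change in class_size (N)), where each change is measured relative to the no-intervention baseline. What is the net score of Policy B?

Baseline:
  R = 14
  N = 160 − 14 = 146
  P = 132 + 146 = 278
Policy B (R + 13, N − 67):
  R = 14 + 13 = 27
  N = 160 − 27 (−67 from intervention) = 66
  P = 132 + 66 = 198
ΔP = 198 − 278 = -80; ΔN = 66 − 146 = -80
Score = 3·(-80) + (-4)·(-80) = 80

80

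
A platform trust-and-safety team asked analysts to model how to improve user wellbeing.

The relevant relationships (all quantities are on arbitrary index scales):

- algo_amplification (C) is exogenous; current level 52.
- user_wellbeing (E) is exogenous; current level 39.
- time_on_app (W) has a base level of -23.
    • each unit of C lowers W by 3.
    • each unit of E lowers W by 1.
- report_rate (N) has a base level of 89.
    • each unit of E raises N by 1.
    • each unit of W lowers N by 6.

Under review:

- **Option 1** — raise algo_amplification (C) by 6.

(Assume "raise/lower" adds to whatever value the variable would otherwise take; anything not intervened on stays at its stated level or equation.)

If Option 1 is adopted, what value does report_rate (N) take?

1544

Option 1 (C + 6):
  C = 52 + 6 = 58
  E = 39
  W = -23 − 3·58 − 39 = -236
  N = 89 + 39 − 6·(-236) = 1544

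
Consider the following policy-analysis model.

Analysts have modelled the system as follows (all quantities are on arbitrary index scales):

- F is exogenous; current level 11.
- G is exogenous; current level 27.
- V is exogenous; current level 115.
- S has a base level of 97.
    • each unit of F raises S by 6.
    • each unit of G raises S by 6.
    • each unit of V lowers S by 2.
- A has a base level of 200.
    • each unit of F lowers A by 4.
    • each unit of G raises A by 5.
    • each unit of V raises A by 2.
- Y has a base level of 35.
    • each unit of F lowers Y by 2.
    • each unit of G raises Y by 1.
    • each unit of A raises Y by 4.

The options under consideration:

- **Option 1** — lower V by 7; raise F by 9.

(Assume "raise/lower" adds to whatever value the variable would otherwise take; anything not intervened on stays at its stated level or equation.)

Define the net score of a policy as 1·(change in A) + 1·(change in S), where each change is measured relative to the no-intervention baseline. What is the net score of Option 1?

Baseline:
  F = 11
  G = 27
  V = 115
  S = 97 + 6·11 + 6·27 − 2·115 = 95
  A = 200 − 4·11 + 5·27 + 2·115 = 521
Option 1 (V − 7, F + 9):
  F = 11 + 9 = 20
  G = 27
  V = 115 − 7 = 108
  S = 97 + 6·20 + 6·27 − 2·108 = 163
  A = 200 − 4·20 + 5·27 + 2·108 = 471
ΔA = 471 − 521 = -50; ΔS = 163 − 95 = 68
Score = 1·(-50) + 1·68 = 18

18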